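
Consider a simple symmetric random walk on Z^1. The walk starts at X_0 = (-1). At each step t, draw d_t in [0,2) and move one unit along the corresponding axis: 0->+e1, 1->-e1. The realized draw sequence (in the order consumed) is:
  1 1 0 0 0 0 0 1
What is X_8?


(1)

t=0: X=(-1), d=1 → -e1, X_1=(-2)
t=1: X=(-2), d=1 → -e1, X_2=(-3)
t=2: X=(-3), d=0 → +e1, X_3=(-2)
t=3: X=(-2), d=0 → +e1, X_4=(-1)
t=4: X=(-1), d=0 → +e1, X_5=(0)
t=5: X=(0), d=0 → +e1, X_6=(1)
t=6: X=(1), d=0 → +e1, X_7=(2)
t=7: X=(2), d=1 → -e1, X_8=(1)


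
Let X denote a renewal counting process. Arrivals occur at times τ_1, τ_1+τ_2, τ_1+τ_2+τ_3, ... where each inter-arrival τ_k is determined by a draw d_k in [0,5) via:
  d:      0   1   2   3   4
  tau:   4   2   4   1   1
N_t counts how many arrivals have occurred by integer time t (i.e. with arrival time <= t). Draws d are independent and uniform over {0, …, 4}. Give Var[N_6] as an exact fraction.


234119474/244140625

Inter-arrival values over d=0..4: [4, 2, 4, 1, 1]
Each d has probability 1/5, so the pmf of τ is: f(1) = 2/5, f(2) = 1/5, f(4) = 2/5
Let p_n(j) = P(N_n = j), with p_0 = [1]. Condition on τ_1: p_n(0) = P(τ > n), and for j >= 1, p_n(j) = Σ_{k<=n} f(k)·p_{n−k}(j−1)
p_1 = [3/5, 2/5]  (j = 0..1)
p_2 = [2/5, 11/25, 4/25]  (j = 0..2)
p_3 = [2/5, 7/25, 32/125, 8/125]  (j = 0..3)
p_4 = [0, 16/25, 1/5, 84/625, 16/625]  (j = 0..4)
p_5 = [0, 8/25, 59/125, 82/625, 208/3125, 32/3125]  (j = 0..5)
p_6 = [0, 4/25, 54/125, 183/625, 248/3125, 496/15625, 64/15625]  (j = 0..6)
E[N_6] = Σ j·p_6(j) = 37549/15625;  E[N_6²] = Σ j²·p_6(j) = 105219/15625
Var[N_6] = 105219/15625 − (37549/15625)² = 234119474/244140625


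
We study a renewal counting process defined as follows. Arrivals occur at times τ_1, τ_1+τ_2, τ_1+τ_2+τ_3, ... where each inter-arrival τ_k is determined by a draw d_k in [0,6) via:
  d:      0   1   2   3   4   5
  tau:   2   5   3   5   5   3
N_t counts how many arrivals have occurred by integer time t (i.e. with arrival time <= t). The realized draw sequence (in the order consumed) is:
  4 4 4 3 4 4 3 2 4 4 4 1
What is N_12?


2

draw d_1=4: τ_1=5, arrival time A_1=5
draw d_2=4: τ_2=5, arrival time A_2=10
draw d_3=4: τ_3=5, arrival time A_3=15
draw d_4=3: τ_4=5, arrival time A_4=20
draw d_5=4: τ_5=5, arrival time A_5=25
draw d_6=4: τ_6=5, arrival time A_6=30
draw d_7=3: τ_7=5, arrival time A_7=35
draw d_8=2: τ_8=3, arrival time A_8=38
draw d_9=4: τ_9=5, arrival time A_9=43
draw d_10=4: τ_10=5, arrival time A_10=48
draw d_11=4: τ_11=5, arrival time A_11=53
draw d_12=1: τ_12=5, arrival time A_12=58
N_t over t=0..12: 0:0 1:0 2:0 3:0 4:0 5:1 6:1 7:1 8:1 9:1 10:2 11:2 12:2


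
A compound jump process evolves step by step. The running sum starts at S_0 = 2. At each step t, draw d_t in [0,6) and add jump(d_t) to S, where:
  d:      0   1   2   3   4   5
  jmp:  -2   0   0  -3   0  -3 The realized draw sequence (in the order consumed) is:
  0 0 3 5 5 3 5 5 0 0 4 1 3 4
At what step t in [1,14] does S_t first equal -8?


t=0: S=2, d=0, jump=-2, S_1=0
t=1: S=0, d=0, jump=-2, S_2=-2
t=2: S=-2, d=3, jump=-3, S_3=-5
t=3: S=-5, d=5, jump=-3, S_4=-8
t=4: S=-8, d=5, jump=-3, S_5=-11
t=5: S=-11, d=3, jump=-3, S_6=-14
t=6: S=-14, d=5, jump=-3, S_7=-17
t=7: S=-17, d=5, jump=-3, S_8=-20
t=8: S=-20, d=0, jump=-2, S_9=-22
t=9: S=-22, d=0, jump=-2, S_10=-24
t=10: S=-24, d=4, jump=0, S_11=-24
t=11: S=-24, d=1, jump=0, S_12=-24
t=12: S=-24, d=3, jump=-3, S_13=-27
t=13: S=-27, d=4, jump=0, S_14=-27

4


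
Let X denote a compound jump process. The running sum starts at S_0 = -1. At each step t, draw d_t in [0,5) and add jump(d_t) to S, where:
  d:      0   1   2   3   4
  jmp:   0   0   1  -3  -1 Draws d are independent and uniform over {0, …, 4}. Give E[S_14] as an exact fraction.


Outcome values over d=0..4: [0, 0, 1, -3, -1]
Σy = -3, Σy² = 11, M = 5
μ = -3/5 = -3/5,  σ² = 11/5 − (-3/5)² = 46/25
E[S_14] = -1 + 14·(-3/5) = -47/5

-47/5


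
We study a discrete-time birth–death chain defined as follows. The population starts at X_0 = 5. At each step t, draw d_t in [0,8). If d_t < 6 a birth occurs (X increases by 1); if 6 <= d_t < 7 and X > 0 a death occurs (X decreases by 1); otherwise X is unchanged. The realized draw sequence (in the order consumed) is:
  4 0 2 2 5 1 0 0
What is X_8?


t=0: X=5, d=4 → birth, X_1=6
t=1: X=6, d=0 → birth, X_2=7
t=2: X=7, d=2 → birth, X_3=8
t=3: X=8, d=2 → birth, X_4=9
t=4: X=9, d=5 → birth, X_5=10
t=5: X=10, d=1 → birth, X_6=11
t=6: X=11, d=0 → birth, X_7=12
t=7: X=12, d=0 → birth, X_8=13

13


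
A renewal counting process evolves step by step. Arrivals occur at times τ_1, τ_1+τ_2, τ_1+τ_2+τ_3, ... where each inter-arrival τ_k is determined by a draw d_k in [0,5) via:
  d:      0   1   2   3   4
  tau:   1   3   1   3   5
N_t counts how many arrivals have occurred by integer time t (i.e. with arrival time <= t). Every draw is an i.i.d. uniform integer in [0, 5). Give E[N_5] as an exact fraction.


5537/3125

Inter-arrival values over d=0..4: [1, 3, 1, 3, 5]
Each d has probability 1/5, so the pmf of τ is: f(1) = 2/5, f(3) = 2/5, f(5) = 1/5
Renewal equation for m(n) = E[N_n]: condition on τ_1 = k (if k <= n, one arrival plus a fresh copy on the remaining n−k steps): m(n) = F(n) + Σ_{k<=n} f(k)·m(n−k), where F(n) = P(τ <= n) and m(0) = 0
m(1) = F(1) = 2/5
m(2) = F(2) + f(1)·m(1) = 2/5 + 2/5·2/5 = 14/25
m(3) = F(3) + f(1)·m(2) = 4/5 + 2/5·14/25 = 128/125
m(4) = F(4) + f(1)·m(3) + f(3)·m(1) = 4/5 + 2/5·128/125 + 2/5·2/5 = 856/625
m(5) = F(5) + f(1)·m(4) + f(3)·m(2) = 1 + 2/5·856/625 + 2/5·14/25 = 5537/3125
E[N_5] = m(5) = 5537/3125


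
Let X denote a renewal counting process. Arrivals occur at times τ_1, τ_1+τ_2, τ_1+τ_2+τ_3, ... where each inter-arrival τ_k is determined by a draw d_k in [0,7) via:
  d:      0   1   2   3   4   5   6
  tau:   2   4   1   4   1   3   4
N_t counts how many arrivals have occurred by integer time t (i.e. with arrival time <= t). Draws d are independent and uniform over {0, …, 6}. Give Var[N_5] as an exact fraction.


149490976/282475249

Inter-arrival values over d=0..6: [2, 4, 1, 4, 1, 3, 4]
Each d has probability 1/7, so the pmf of τ is: f(1) = 2/7, f(2) = 1/7, f(3) = 1/7, f(4) = 3/7
Let p_n(j) = P(N_n = j), with p_0 = [1]. Condition on τ_1: p_n(0) = P(τ > n), and for j >= 1, p_n(j) = Σ_{k<=n} f(k)·p_{n−k}(j−1)
p_1 = [5/7, 2/7]  (j = 0..1)
p_2 = [4/7, 17/49, 4/49]  (j = 0..2)
p_3 = [3/7, 20/49, 48/343, 8/343]  (j = 0..3)
p_4 = [0, 36/49, 71/343, 124/2401, 16/2401]  (j = 0..4)
p_5 = [0, 22/49, 151/343, 218/2401, 304/16807, 32/16807]  (j = 0..5)
E[N_5] = Σ j·p_5(j) = 28298/16807;  E[N_5²] = Σ j²·p_5(j) = 56540/16807
Var[N_5] = 56540/16807 − (28298/16807)² = 149490976/282475249


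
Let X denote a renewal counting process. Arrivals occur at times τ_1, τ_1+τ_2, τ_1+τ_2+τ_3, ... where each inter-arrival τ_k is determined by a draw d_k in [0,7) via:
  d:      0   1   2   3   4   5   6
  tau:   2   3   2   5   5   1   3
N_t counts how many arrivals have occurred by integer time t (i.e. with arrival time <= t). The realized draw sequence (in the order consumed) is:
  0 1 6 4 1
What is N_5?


draw d_1=0: τ_1=2, arrival time A_1=2
draw d_2=1: τ_2=3, arrival time A_2=5
draw d_3=6: τ_3=3, arrival time A_3=8
draw d_4=4: τ_4=5, arrival time A_4=13
draw d_5=1: τ_5=3, arrival time A_5=16
N_t over t=0..5: 0:0 1:0 2:1 3:1 4:1 5:2

2


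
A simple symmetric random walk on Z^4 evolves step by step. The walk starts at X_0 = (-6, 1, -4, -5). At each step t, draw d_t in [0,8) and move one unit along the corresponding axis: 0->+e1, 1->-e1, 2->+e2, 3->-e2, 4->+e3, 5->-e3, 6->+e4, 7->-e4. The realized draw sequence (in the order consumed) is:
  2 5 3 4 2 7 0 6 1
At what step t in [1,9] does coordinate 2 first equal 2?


1

t=0: X=(-6, 1, -4, -5), d=2 → +e2, X_1=(-6, 2, -4, -5)
t=1: X=(-6, 2, -4, -5), d=5 → -e3, X_2=(-6, 2, -5, -5)
t=2: X=(-6, 2, -5, -5), d=3 → -e2, X_3=(-6, 1, -5, -5)
t=3: X=(-6, 1, -5, -5), d=4 → +e3, X_4=(-6, 1, -4, -5)
t=4: X=(-6, 1, -4, -5), d=2 → +e2, X_5=(-6, 2, -4, -5)
t=5: X=(-6, 2, -4, -5), d=7 → -e4, X_6=(-6, 2, -4, -6)
t=6: X=(-6, 2, -4, -6), d=0 → +e1, X_7=(-5, 2, -4, -6)
t=7: X=(-5, 2, -4, -6), d=6 → +e4, X_8=(-5, 2, -4, -5)
t=8: X=(-5, 2, -4, -5), d=1 → -e1, X_9=(-6, 2, -4, -5)


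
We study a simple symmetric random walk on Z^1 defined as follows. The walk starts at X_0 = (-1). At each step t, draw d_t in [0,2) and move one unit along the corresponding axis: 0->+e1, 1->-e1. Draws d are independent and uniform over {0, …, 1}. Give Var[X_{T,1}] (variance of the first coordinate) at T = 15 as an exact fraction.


Outcome values over d=0..1: [1, -1]
Σy = 0, Σy² = 2, M = 2
μ = 0/2 = 0,  σ² = 2/2 − (0)² = 1
Independent increments: Var[X_15] = 15·σ² = 15·(1) = 15

15


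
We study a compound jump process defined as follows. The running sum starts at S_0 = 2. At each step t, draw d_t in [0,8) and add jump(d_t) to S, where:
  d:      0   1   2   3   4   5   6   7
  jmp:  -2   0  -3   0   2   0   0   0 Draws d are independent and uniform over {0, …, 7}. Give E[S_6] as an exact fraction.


Outcome values over d=0..7: [-2, 0, -3, 0, 2, 0, 0, 0]
Σy = -3, Σy² = 17, M = 8
μ = -3/8 = -3/8,  σ² = 17/8 − (-3/8)² = 127/64
E[S_6] = 2 + 6·(-3/8) = -1/4

-1/4


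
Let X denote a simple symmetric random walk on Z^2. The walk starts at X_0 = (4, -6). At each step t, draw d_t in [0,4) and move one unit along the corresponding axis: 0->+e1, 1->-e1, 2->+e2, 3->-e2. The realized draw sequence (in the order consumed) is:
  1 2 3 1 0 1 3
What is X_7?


(2, -7)

t=0: X=(4, -6), d=1 → -e1, X_1=(3, -6)
t=1: X=(3, -6), d=2 → +e2, X_2=(3, -5)
t=2: X=(3, -5), d=3 → -e2, X_3=(3, -6)
t=3: X=(3, -6), d=1 → -e1, X_4=(2, -6)
t=4: X=(2, -6), d=0 → +e1, X_5=(3, -6)
t=5: X=(3, -6), d=1 → -e1, X_6=(2, -6)
t=6: X=(2, -6), d=3 → -e2, X_7=(2, -7)


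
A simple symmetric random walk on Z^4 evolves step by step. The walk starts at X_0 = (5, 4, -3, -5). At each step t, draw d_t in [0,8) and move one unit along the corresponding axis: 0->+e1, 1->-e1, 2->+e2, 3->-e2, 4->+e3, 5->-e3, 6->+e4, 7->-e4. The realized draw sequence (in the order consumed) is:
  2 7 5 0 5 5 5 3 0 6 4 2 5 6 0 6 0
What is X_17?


t=0: X=(5, 4, -3, -5), d=2 → +e2, X_1=(5, 5, -3, -5)
t=1: X=(5, 5, -3, -5), d=7 → -e4, X_2=(5, 5, -3, -6)
t=2: X=(5, 5, -3, -6), d=5 → -e3, X_3=(5, 5, -4, -6)
t=3: X=(5, 5, -4, -6), d=0 → +e1, X_4=(6, 5, -4, -6)
t=4: X=(6, 5, -4, -6), d=5 → -e3, X_5=(6, 5, -5, -6)
t=5: X=(6, 5, -5, -6), d=5 → -e3, X_6=(6, 5, -6, -6)
t=6: X=(6, 5, -6, -6), d=5 → -e3, X_7=(6, 5, -7, -6)
t=7: X=(6, 5, -7, -6), d=3 → -e2, X_8=(6, 4, -7, -6)
t=8: X=(6, 4, -7, -6), d=0 → +e1, X_9=(7, 4, -7, -6)
t=9: X=(7, 4, -7, -6), d=6 → +e4, X_10=(7, 4, -7, -5)
t=10: X=(7, 4, -7, -5), d=4 → +e3, X_11=(7, 4, -6, -5)
t=11: X=(7, 4, -6, -5), d=2 → +e2, X_12=(7, 5, -6, -5)
t=12: X=(7, 5, -6, -5), d=5 → -e3, X_13=(7, 5, -7, -5)
t=13: X=(7, 5, -7, -5), d=6 → +e4, X_14=(7, 5, -7, -4)
t=14: X=(7, 5, -7, -4), d=0 → +e1, X_15=(8, 5, -7, -4)
t=15: X=(8, 5, -7, -4), d=6 → +e4, X_16=(8, 5, -7, -3)
t=16: X=(8, 5, -7, -3), d=0 → +e1, X_17=(9, 5, -7, -3)

(9, 5, -7, -3)


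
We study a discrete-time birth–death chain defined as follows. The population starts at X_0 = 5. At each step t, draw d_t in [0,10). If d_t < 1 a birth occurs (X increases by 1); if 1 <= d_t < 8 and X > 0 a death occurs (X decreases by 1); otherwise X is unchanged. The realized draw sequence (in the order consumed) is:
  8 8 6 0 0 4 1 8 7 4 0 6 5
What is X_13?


1

t=0: X=5, d=8 → hold, X_1=5
t=1: X=5, d=8 → hold, X_2=5
t=2: X=5, d=6 → death, X_3=4
t=3: X=4, d=0 → birth, X_4=5
t=4: X=5, d=0 → birth, X_5=6
t=5: X=6, d=4 → death, X_6=5
t=6: X=5, d=1 → death, X_7=4
t=7: X=4, d=8 → hold, X_8=4
t=8: X=4, d=7 → death, X_9=3
t=9: X=3, d=4 → death, X_10=2
t=10: X=2, d=0 → birth, X_11=3
t=11: X=3, d=6 → death, X_12=2
t=12: X=2, d=5 → death, X_13=1


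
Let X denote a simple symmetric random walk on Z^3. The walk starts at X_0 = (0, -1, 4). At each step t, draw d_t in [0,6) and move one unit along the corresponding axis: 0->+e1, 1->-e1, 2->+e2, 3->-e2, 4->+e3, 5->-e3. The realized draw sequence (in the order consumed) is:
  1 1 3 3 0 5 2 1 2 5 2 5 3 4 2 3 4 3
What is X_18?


t=0: X=(0, -1, 4), d=1 → -e1, X_1=(-1, -1, 4)
t=1: X=(-1, -1, 4), d=1 → -e1, X_2=(-2, -1, 4)
t=2: X=(-2, -1, 4), d=3 → -e2, X_3=(-2, -2, 4)
t=3: X=(-2, -2, 4), d=3 → -e2, X_4=(-2, -3, 4)
t=4: X=(-2, -3, 4), d=0 → +e1, X_5=(-1, -3, 4)
t=5: X=(-1, -3, 4), d=5 → -e3, X_6=(-1, -3, 3)
t=6: X=(-1, -3, 3), d=2 → +e2, X_7=(-1, -2, 3)
t=7: X=(-1, -2, 3), d=1 → -e1, X_8=(-2, -2, 3)
t=8: X=(-2, -2, 3), d=2 → +e2, X_9=(-2, -1, 3)
t=9: X=(-2, -1, 3), d=5 → -e3, X_10=(-2, -1, 2)
t=10: X=(-2, -1, 2), d=2 → +e2, X_11=(-2, 0, 2)
t=11: X=(-2, 0, 2), d=5 → -e3, X_12=(-2, 0, 1)
t=12: X=(-2, 0, 1), d=3 → -e2, X_13=(-2, -1, 1)
t=13: X=(-2, -1, 1), d=4 → +e3, X_14=(-2, -1, 2)
t=14: X=(-2, -1, 2), d=2 → +e2, X_15=(-2, 0, 2)
t=15: X=(-2, 0, 2), d=3 → -e2, X_16=(-2, -1, 2)
t=16: X=(-2, -1, 2), d=4 → +e3, X_17=(-2, -1, 3)
t=17: X=(-2, -1, 3), d=3 → -e2, X_18=(-2, -2, 3)

(-2, -2, 3)


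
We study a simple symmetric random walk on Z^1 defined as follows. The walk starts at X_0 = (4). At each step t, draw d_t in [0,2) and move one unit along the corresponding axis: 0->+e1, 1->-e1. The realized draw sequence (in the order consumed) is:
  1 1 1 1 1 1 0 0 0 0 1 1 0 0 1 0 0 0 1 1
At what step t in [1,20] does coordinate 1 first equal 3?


t=0: X=(4), d=1 → -e1, X_1=(3)
t=1: X=(3), d=1 → -e1, X_2=(2)
t=2: X=(2), d=1 → -e1, X_3=(1)
t=3: X=(1), d=1 → -e1, X_4=(0)
t=4: X=(0), d=1 → -e1, X_5=(-1)
t=5: X=(-1), d=1 → -e1, X_6=(-2)
t=6: X=(-2), d=0 → +e1, X_7=(-1)
t=7: X=(-1), d=0 → +e1, X_8=(0)
t=8: X=(0), d=0 → +e1, X_9=(1)
t=9: X=(1), d=0 → +e1, X_10=(2)
t=10: X=(2), d=1 → -e1, X_11=(1)
t=11: X=(1), d=1 → -e1, X_12=(0)
t=12: X=(0), d=0 → +e1, X_13=(1)
t=13: X=(1), d=0 → +e1, X_14=(2)
t=14: X=(2), d=1 → -e1, X_15=(1)
t=15: X=(1), d=0 → +e1, X_16=(2)
t=16: X=(2), d=0 → +e1, X_17=(3)
t=17: X=(3), d=0 → +e1, X_18=(4)
t=18: X=(4), d=1 → -e1, X_19=(3)
t=19: X=(3), d=1 → -e1, X_20=(2)

1


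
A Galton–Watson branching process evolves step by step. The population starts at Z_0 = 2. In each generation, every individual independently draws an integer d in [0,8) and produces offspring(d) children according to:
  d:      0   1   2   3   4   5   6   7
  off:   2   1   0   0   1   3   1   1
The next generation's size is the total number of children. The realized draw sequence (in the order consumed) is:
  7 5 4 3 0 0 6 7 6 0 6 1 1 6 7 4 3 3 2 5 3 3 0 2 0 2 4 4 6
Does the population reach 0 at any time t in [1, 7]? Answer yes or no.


no

gen 0: Z_0=2, draws=[7, 5], offspring=[1, 3], Z_1=4
gen 1: Z_1=4, draws=[4, 3, 0, 0], offspring=[1, 0, 2, 2], Z_2=5
gen 2: Z_2=5, draws=[6, 7, 6, 0, 6], offspring=[1, 1, 1, 2, 1], Z_3=6
gen 3: Z_3=6, draws=[1, 1, 6, 7, 4, 3], offspring=[1, 1, 1, 1, 1, 0], Z_4=5
gen 4: Z_4=5, draws=[3, 2, 5, 3, 3], offspring=[0, 0, 3, 0, 0], Z_5=3
gen 5: Z_5=3, draws=[0, 2, 0], offspring=[2, 0, 2], Z_6=4
gen 6: Z_6=4, draws=[2, 4, 4, 6], offspring=[0, 1, 1, 1], Z_7=3


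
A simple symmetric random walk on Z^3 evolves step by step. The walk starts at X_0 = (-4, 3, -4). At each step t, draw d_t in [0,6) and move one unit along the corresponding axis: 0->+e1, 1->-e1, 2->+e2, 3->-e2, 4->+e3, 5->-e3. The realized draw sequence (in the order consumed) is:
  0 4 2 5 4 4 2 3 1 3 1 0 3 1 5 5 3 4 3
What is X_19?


(-5, 0, -3)

t=0: X=(-4, 3, -4), d=0 → +e1, X_1=(-3, 3, -4)
t=1: X=(-3, 3, -4), d=4 → +e3, X_2=(-3, 3, -3)
t=2: X=(-3, 3, -3), d=2 → +e2, X_3=(-3, 4, -3)
t=3: X=(-3, 4, -3), d=5 → -e3, X_4=(-3, 4, -4)
t=4: X=(-3, 4, -4), d=4 → +e3, X_5=(-3, 4, -3)
t=5: X=(-3, 4, -3), d=4 → +e3, X_6=(-3, 4, -2)
t=6: X=(-3, 4, -2), d=2 → +e2, X_7=(-3, 5, -2)
t=7: X=(-3, 5, -2), d=3 → -e2, X_8=(-3, 4, -2)
t=8: X=(-3, 4, -2), d=1 → -e1, X_9=(-4, 4, -2)
t=9: X=(-4, 4, -2), d=3 → -e2, X_10=(-4, 3, -2)
t=10: X=(-4, 3, -2), d=1 → -e1, X_11=(-5, 3, -2)
t=11: X=(-5, 3, -2), d=0 → +e1, X_12=(-4, 3, -2)
t=12: X=(-4, 3, -2), d=3 → -e2, X_13=(-4, 2, -2)
t=13: X=(-4, 2, -2), d=1 → -e1, X_14=(-5, 2, -2)
t=14: X=(-5, 2, -2), d=5 → -e3, X_15=(-5, 2, -3)
t=15: X=(-5, 2, -3), d=5 → -e3, X_16=(-5, 2, -4)
t=16: X=(-5, 2, -4), d=3 → -e2, X_17=(-5, 1, -4)
t=17: X=(-5, 1, -4), d=4 → +e3, X_18=(-5, 1, -3)
t=18: X=(-5, 1, -3), d=3 → -e2, X_19=(-5, 0, -3)


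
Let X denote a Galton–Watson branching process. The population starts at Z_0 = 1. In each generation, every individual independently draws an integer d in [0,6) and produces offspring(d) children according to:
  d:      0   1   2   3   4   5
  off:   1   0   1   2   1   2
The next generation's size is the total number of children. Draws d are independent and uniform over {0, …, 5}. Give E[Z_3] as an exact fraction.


343/216

Outcome values over d=0..5: [1, 0, 1, 2, 1, 2]
Σy = 7, Σy² = 11, M = 6
μ = 7/6 = 7/6,  σ² = 11/6 − (7/6)² = 17/36
E[Z_0] = 1
E[Z_1] = 7/6·E[Z_0] = 7/6
E[Z_2] = 7/6·E[Z_1] = 49/36
E[Z_3] = 7/6·E[Z_2] = 343/216


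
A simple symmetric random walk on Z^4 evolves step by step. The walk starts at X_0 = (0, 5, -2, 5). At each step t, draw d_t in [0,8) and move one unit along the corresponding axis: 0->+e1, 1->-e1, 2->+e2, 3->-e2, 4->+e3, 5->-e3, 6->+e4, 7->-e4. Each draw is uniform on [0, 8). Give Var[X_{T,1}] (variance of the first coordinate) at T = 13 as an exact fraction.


13/4

Outcome values over d=0..7: [1, -1, 0, 0, 0, 0, 0, 0]
Σy = 0, Σy² = 2, M = 8
μ = 0/8 = 0,  σ² = 2/8 − (0)² = 1/4
Independent increments: Var[X_13] = 13·σ² = 13·(1/4) = 13/4


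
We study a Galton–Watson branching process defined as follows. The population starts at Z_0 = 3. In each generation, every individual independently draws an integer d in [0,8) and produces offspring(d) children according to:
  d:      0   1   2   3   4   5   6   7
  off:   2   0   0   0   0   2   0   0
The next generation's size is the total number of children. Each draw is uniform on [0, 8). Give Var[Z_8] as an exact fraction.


2295/65536

Outcome values over d=0..7: [2, 0, 0, 0, 0, 2, 0, 0]
Σy = 4, Σy² = 8, M = 8
μ = 4/8 = 1/2,  σ² = 8/8 − (1/2)² = 3/4
V_0 = 0, E_0 = 3
V_1 = 3/4·E_0 + (1/2)²·V_0 = 9/4;  E_1 = 3/2
V_2 = 3/4·E_1 + (1/2)²·V_1 = 27/16;  E_2 = 3/4
V_3 = 3/4·E_2 + (1/2)²·V_2 = 63/64;  E_3 = 3/8
V_4 = 3/4·E_3 + (1/2)²·V_3 = 135/256;  E_4 = 3/16
V_5 = 3/4·E_4 + (1/2)²·V_4 = 279/1024;  E_5 = 3/32
V_6 = 3/4·E_5 + (1/2)²·V_5 = 567/4096;  E_6 = 3/64
V_7 = 3/4·E_6 + (1/2)²·V_6 = 1143/16384;  E_7 = 3/128
V_8 = 3/4·E_7 + (1/2)²·V_7 = 2295/65536;  E_8 = 3/256


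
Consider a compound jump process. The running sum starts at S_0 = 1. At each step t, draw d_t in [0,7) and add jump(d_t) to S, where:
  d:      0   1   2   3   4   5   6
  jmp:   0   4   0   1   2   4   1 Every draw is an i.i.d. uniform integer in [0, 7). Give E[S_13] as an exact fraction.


Outcome values over d=0..6: [0, 4, 0, 1, 2, 4, 1]
Σy = 12, Σy² = 38, M = 7
μ = 12/7 = 12/7,  σ² = 38/7 − (12/7)² = 122/49
E[S_13] = 1 + 13·(12/7) = 163/7

163/7


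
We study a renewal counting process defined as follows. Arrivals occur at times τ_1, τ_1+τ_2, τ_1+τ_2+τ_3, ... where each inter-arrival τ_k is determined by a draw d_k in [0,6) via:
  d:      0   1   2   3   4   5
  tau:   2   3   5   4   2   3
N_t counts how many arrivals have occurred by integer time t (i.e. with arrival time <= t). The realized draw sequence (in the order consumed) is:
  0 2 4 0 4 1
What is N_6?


draw d_1=0: τ_1=2, arrival time A_1=2
draw d_2=2: τ_2=5, arrival time A_2=7
draw d_3=4: τ_3=2, arrival time A_3=9
draw d_4=0: τ_4=2, arrival time A_4=11
draw d_5=4: τ_5=2, arrival time A_5=13
draw d_6=1: τ_6=3, arrival time A_6=16
N_t over t=0..6: 0:0 1:0 2:1 3:1 4:1 5:1 6:1

1


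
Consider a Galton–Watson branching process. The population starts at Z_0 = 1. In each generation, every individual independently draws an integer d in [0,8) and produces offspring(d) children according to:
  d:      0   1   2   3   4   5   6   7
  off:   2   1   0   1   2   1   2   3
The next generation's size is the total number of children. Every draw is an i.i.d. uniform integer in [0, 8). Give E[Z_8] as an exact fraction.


6561/256

Outcome values over d=0..7: [2, 1, 0, 1, 2, 1, 2, 3]
Σy = 12, Σy² = 24, M = 8
μ = 12/8 = 3/2,  σ² = 24/8 − (3/2)² = 3/4
E[Z_0] = 1
E[Z_1] = 3/2·E[Z_0] = 3/2
E[Z_2] = 3/2·E[Z_1] = 9/4
E[Z_3] = 3/2·E[Z_2] = 27/8
E[Z_4] = 3/2·E[Z_3] = 81/16
E[Z_5] = 3/2·E[Z_4] = 243/32
E[Z_6] = 3/2·E[Z_5] = 729/64
E[Z_7] = 3/2·E[Z_6] = 2187/128
E[Z_8] = 3/2·E[Z_7] = 6561/256


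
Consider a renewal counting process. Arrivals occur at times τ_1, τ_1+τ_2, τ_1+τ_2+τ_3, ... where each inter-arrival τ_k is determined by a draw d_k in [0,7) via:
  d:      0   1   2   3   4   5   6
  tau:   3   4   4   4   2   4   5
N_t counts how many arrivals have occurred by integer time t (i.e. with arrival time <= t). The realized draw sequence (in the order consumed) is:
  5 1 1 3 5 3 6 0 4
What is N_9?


2

draw d_1=5: τ_1=4, arrival time A_1=4
draw d_2=1: τ_2=4, arrival time A_2=8
draw d_3=1: τ_3=4, arrival time A_3=12
draw d_4=3: τ_4=4, arrival time A_4=16
draw d_5=5: τ_5=4, arrival time A_5=20
draw d_6=3: τ_6=4, arrival time A_6=24
draw d_7=6: τ_7=5, arrival time A_7=29
draw d_8=0: τ_8=3, arrival time A_8=32
draw d_9=4: τ_9=2, arrival time A_9=34
N_t over t=0..9: 0:0 1:0 2:0 3:0 4:1 5:1 6:1 7:1 8:2 9:2


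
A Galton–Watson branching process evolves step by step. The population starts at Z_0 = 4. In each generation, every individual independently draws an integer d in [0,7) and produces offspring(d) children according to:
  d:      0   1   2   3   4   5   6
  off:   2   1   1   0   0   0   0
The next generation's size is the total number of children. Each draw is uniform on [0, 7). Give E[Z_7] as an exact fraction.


65536/823543

Outcome values over d=0..6: [2, 1, 1, 0, 0, 0, 0]
Σy = 4, Σy² = 6, M = 7
μ = 4/7 = 4/7,  σ² = 6/7 − (4/7)² = 26/49
E[Z_0] = 4
E[Z_1] = 4/7·E[Z_0] = 16/7
E[Z_2] = 4/7·E[Z_1] = 64/49
E[Z_3] = 4/7·E[Z_2] = 256/343
E[Z_4] = 4/7·E[Z_3] = 1024/2401
E[Z_5] = 4/7·E[Z_4] = 4096/16807
E[Z_6] = 4/7·E[Z_5] = 16384/117649
E[Z_7] = 4/7·E[Z_6] = 65536/823543


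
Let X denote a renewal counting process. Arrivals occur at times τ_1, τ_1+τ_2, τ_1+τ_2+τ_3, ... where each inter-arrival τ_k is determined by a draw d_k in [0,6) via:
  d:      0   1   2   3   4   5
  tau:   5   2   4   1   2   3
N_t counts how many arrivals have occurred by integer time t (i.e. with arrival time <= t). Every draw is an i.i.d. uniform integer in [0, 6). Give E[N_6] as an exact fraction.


88879/46656

Inter-arrival values over d=0..5: [5, 2, 4, 1, 2, 3]
Each d has probability 1/6, so the pmf of τ is: f(1) = 1/6, f(2) = 1/3, f(3) = 1/6, f(4) = 1/6, f(5) = 1/6
Renewal equation for m(n) = E[N_n]: condition on τ_1 = k (if k <= n, one arrival plus a fresh copy on the remaining n−k steps): m(n) = F(n) + Σ_{k<=n} f(k)·m(n−k), where F(n) = P(τ <= n) and m(0) = 0
m(1) = F(1) = 1/6
m(2) = F(2) + f(1)·m(1) = 1/2 + 1/6·1/6 = 19/36
m(3) = F(3) + f(1)·m(2) + f(2)·m(1) = 2/3 + 1/6·19/36 + 1/3·1/6 = 175/216
m(4) = F(4) + f(1)·m(3) + f(2)·m(2) + f(3)·m(1) = 5/6 + 1/6·175/216 + 1/3·19/36 + 1/6·1/6 = 1519/1296
m(5) = F(5) + f(1)·m(4) + f(2)·m(3) + f(3)·m(2) + f(4)·m(1) = 1 + 1/6·1519/1296 + 1/3·175/216 + 1/6·19/36 + 1/6·1/6 = 12295/7776
m(6) = F(6) + f(1)·m(5) + f(2)·m(4) + f(3)·m(3) + f(4)·m(2) + f(5)·m(1) = 1 + 1/6·12295/7776 + 1/3·1519/1296 + 1/6·175/216 + 1/6·19/36 + 1/6·1/6 = 88879/46656
E[N_6] = m(6) = 88879/46656


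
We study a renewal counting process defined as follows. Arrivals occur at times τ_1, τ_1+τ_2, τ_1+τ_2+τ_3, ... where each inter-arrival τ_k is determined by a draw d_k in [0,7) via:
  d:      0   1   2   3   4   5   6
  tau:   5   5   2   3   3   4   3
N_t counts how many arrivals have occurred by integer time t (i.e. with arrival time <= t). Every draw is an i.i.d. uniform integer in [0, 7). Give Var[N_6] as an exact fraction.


Inter-arrival values over d=0..6: [5, 5, 2, 3, 3, 4, 3]
Each d has probability 1/7, so the pmf of τ is: f(2) = 1/7, f(3) = 3/7, f(4) = 1/7, f(5) = 2/7
Let p_n(j) = P(N_n = j), with p_0 = [1]. Condition on τ_1: p_n(0) = P(τ > n), and for j >= 1, p_n(j) = Σ_{k<=n} f(k)·p_{n−k}(j−1)
p_1 = [1]  (j = 0)
p_2 = [6/7, 1/7]  (j = 0..1)
p_3 = [3/7, 4/7]  (j = 0..1)
p_4 = [2/7, 34/49, 1/49]  (j = 0..2)
p_5 = [0, 6/7, 1/7]  (j = 0..2)
p_6 = [0, 31/49, 125/343, 1/343]  (j = 0..3)
E[N_6] = Σ j·p_6(j) = 470/343;  E[N_6²] = Σ j²·p_6(j) = 726/343
Var[N_6] = 726/343 − (470/343)² = 28118/117649

28118/117649


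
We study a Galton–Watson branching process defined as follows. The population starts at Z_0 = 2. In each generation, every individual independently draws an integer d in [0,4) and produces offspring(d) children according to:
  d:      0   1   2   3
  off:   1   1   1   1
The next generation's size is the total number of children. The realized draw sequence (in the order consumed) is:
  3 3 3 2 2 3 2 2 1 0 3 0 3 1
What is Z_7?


gen 0: Z_0=2, draws=[3, 3], offspring=[1, 1], Z_1=2
gen 1: Z_1=2, draws=[3, 2], offspring=[1, 1], Z_2=2
gen 2: Z_2=2, draws=[2, 3], offspring=[1, 1], Z_3=2
gen 3: Z_3=2, draws=[2, 2], offspring=[1, 1], Z_4=2
gen 4: Z_4=2, draws=[1, 0], offspring=[1, 1], Z_5=2
gen 5: Z_5=2, draws=[3, 0], offspring=[1, 1], Z_6=2
gen 6: Z_6=2, draws=[3, 1], offspring=[1, 1], Z_7=2

2


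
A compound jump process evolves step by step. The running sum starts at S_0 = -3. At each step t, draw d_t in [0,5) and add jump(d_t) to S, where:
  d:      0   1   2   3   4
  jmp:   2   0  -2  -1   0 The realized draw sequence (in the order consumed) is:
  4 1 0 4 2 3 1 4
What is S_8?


-4

t=0: S=-3, d=4, jump=0, S_1=-3
t=1: S=-3, d=1, jump=0, S_2=-3
t=2: S=-3, d=0, jump=2, S_3=-1
t=3: S=-1, d=4, jump=0, S_4=-1
t=4: S=-1, d=2, jump=-2, S_5=-3
t=5: S=-3, d=3, jump=-1, S_6=-4
t=6: S=-4, d=1, jump=0, S_7=-4
t=7: S=-4, d=4, jump=0, S_8=-4


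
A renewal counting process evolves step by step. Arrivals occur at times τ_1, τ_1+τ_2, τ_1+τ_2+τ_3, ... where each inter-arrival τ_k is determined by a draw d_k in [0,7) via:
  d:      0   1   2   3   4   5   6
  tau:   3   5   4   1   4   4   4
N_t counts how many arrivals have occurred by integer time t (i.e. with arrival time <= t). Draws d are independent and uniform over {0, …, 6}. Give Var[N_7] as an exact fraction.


281457911720/678223072849

Inter-arrival values over d=0..6: [3, 5, 4, 1, 4, 4, 4]
Each d has probability 1/7, so the pmf of τ is: f(1) = 1/7, f(3) = 1/7, f(4) = 4/7, f(5) = 1/7
Let p_n(j) = P(N_n = j), with p_0 = [1]. Condition on τ_1: p_n(0) = P(τ > n), and for j >= 1, p_n(j) = Σ_{k<=n} f(k)·p_{n−k}(j−1)
p_1 = [6/7, 1/7]  (j = 0..1)
p_2 = [6/7, 6/49, 1/49]  (j = 0..2)
p_3 = [5/7, 13/49, 6/343, 1/343]  (j = 0..3)
p_4 = [1/7, 39/49, 20/343, 6/2401, 1/2401]  (j = 0..4)
p_5 = [0, 38/49, 73/343, 27/2401, 6/16807, 1/16807]  (j = 0..5)
p_6 = [0, 5/7, 82/343, 107/2401, 34/16807, 6/117649, 1/117649]  (j = 0..6)
p_7 = [0, 27/49, 132/343, 19/343, 141/16807, 41/117649, 6/823543, 1/823543]  (j = 0..7)
E[N_7] = Σ j·p_7(j) = 1253624/823543;  E[N_7²] = Σ j²·p_7(j) = 2250072/823543
Var[N_7] = 2250072/823543 − (1253624/823543)² = 281457911720/678223072849


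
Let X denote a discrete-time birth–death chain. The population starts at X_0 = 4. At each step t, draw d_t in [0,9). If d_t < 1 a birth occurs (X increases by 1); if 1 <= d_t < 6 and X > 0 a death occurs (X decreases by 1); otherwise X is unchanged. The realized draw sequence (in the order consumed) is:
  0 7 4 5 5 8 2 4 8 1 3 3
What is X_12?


t=0: X=4, d=0 → birth, X_1=5
t=1: X=5, d=7 → hold, X_2=5
t=2: X=5, d=4 → death, X_3=4
t=3: X=4, d=5 → death, X_4=3
t=4: X=3, d=5 → death, X_5=2
t=5: X=2, d=8 → hold, X_6=2
t=6: X=2, d=2 → death, X_7=1
t=7: X=1, d=4 → death, X_8=0
t=8: X=0, d=8 → hold, X_9=0
t=9: X=0, d=1 → hold, X_10=0
t=10: X=0, d=3 → hold, X_11=0
t=11: X=0, d=3 → hold, X_12=0

0


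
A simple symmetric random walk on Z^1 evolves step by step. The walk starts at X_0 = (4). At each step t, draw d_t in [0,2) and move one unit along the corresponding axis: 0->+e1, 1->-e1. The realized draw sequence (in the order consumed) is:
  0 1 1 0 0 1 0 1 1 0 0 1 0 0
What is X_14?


(6)

t=0: X=(4), d=0 → +e1, X_1=(5)
t=1: X=(5), d=1 → -e1, X_2=(4)
t=2: X=(4), d=1 → -e1, X_3=(3)
t=3: X=(3), d=0 → +e1, X_4=(4)
t=4: X=(4), d=0 → +e1, X_5=(5)
t=5: X=(5), d=1 → -e1, X_6=(4)
t=6: X=(4), d=0 → +e1, X_7=(5)
t=7: X=(5), d=1 → -e1, X_8=(4)
t=8: X=(4), d=1 → -e1, X_9=(3)
t=9: X=(3), d=0 → +e1, X_10=(4)
t=10: X=(4), d=0 → +e1, X_11=(5)
t=11: X=(5), d=1 → -e1, X_12=(4)
t=12: X=(4), d=0 → +e1, X_13=(5)
t=13: X=(5), d=0 → +e1, X_14=(6)


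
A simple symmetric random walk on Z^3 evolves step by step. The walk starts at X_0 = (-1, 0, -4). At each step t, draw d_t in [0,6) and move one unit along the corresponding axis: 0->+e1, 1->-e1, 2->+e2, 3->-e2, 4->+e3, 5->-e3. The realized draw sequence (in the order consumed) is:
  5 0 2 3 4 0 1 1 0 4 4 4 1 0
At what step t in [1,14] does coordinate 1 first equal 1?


t=0: X=(-1, 0, -4), d=5 → -e3, X_1=(-1, 0, -5)
t=1: X=(-1, 0, -5), d=0 → +e1, X_2=(0, 0, -5)
t=2: X=(0, 0, -5), d=2 → +e2, X_3=(0, 1, -5)
t=3: X=(0, 1, -5), d=3 → -e2, X_4=(0, 0, -5)
t=4: X=(0, 0, -5), d=4 → +e3, X_5=(0, 0, -4)
t=5: X=(0, 0, -4), d=0 → +e1, X_6=(1, 0, -4)
t=6: X=(1, 0, -4), d=1 → -e1, X_7=(0, 0, -4)
t=7: X=(0, 0, -4), d=1 → -e1, X_8=(-1, 0, -4)
t=8: X=(-1, 0, -4), d=0 → +e1, X_9=(0, 0, -4)
t=9: X=(0, 0, -4), d=4 → +e3, X_10=(0, 0, -3)
t=10: X=(0, 0, -3), d=4 → +e3, X_11=(0, 0, -2)
t=11: X=(0, 0, -2), d=4 → +e3, X_12=(0, 0, -1)
t=12: X=(0, 0, -1), d=1 → -e1, X_13=(-1, 0, -1)
t=13: X=(-1, 0, -1), d=0 → +e1, X_14=(0, 0, -1)

6


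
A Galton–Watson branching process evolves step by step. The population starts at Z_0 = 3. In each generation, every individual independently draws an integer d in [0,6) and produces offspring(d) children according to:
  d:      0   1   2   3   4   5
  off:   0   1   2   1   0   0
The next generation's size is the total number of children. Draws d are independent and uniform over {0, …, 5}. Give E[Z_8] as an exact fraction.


256/2187

Outcome values over d=0..5: [0, 1, 2, 1, 0, 0]
Σy = 4, Σy² = 6, M = 6
μ = 4/6 = 2/3,  σ² = 6/6 − (2/3)² = 5/9
E[Z_0] = 3
E[Z_1] = 2/3·E[Z_0] = 2
E[Z_2] = 2/3·E[Z_1] = 4/3
E[Z_3] = 2/3·E[Z_2] = 8/9
E[Z_4] = 2/3·E[Z_3] = 16/27
E[Z_5] = 2/3·E[Z_4] = 32/81
E[Z_6] = 2/3·E[Z_5] = 64/243
E[Z_7] = 2/3·E[Z_6] = 128/729
E[Z_8] = 2/3·E[Z_7] = 256/2187


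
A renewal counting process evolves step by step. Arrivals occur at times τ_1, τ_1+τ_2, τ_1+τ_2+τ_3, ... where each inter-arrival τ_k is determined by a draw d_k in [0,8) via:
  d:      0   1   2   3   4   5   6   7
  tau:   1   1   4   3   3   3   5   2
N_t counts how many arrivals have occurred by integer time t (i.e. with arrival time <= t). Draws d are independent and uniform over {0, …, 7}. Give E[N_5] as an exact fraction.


Inter-arrival values over d=0..7: [1, 1, 4, 3, 3, 3, 5, 2]
Each d has probability 1/8, so the pmf of τ is: f(1) = 1/4, f(2) = 1/8, f(3) = 3/8, f(4) = 1/8, f(5) = 1/8
Renewal equation for m(n) = E[N_n]: condition on τ_1 = k (if k <= n, one arrival plus a fresh copy on the remaining n−k steps): m(n) = F(n) + Σ_{k<=n} f(k)·m(n−k), where F(n) = P(τ <= n) and m(0) = 0
m(1) = F(1) = 1/4
m(2) = F(2) + f(1)·m(1) = 3/8 + 1/4·1/4 = 7/16
m(3) = F(3) + f(1)·m(2) + f(2)·m(1) = 3/4 + 1/4·7/16 + 1/8·1/4 = 57/64
m(4) = F(4) + f(1)·m(3) + f(2)·m(2) + f(3)·m(1) = 7/8 + 1/4·57/64 + 1/8·7/16 + 3/8·1/4 = 319/256
m(5) = F(5) + f(1)·m(4) + f(2)·m(3) + f(3)·m(2) + f(4)·m(1) = 1 + 1/4·319/256 + 1/8·57/64 + 3/8·7/16 + 1/8·1/4 = 1657/1024
E[N_5] = m(5) = 1657/1024

1657/1024


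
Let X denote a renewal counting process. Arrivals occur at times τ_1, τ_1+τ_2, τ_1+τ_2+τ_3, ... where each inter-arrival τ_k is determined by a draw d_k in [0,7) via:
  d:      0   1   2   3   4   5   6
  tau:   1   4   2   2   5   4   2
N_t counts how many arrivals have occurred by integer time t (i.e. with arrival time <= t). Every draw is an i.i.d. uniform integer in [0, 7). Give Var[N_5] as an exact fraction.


Inter-arrival values over d=0..6: [1, 4, 2, 2, 5, 4, 2]
Each d has probability 1/7, so the pmf of τ is: f(1) = 1/7, f(2) = 3/7, f(4) = 2/7, f(5) = 1/7
Let p_n(j) = P(N_n = j), with p_0 = [1]. Condition on τ_1: p_n(0) = P(τ > n), and for j >= 1, p_n(j) = Σ_{k<=n} f(k)·p_{n−k}(j−1)
p_1 = [6/7, 1/7]  (j = 0..1)
p_2 = [3/7, 27/49, 1/49]  (j = 0..2)
p_3 = [3/7, 3/7, 48/343, 1/343]  (j = 0..3)
p_4 = [1/7, 26/49, 102/343, 69/2401, 1/2401]  (j = 0..4)
p_5 = [0, 29/49, 103/343, 246/2401, 90/16807, 1/16807]  (j = 0..5)
E[N_5] = Σ j·p_5(j) = 25572/16807;  E[N_5²] = Σ j²·p_5(j) = 47098/16807
Var[N_5] = 47098/16807 − (25572/16807)² = 137648902/282475249

137648902/282475249


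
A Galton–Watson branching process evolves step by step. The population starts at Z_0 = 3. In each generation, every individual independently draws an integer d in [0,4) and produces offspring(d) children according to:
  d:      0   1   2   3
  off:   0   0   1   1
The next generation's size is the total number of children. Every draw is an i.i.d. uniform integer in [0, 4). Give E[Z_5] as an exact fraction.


3/32

Outcome values over d=0..3: [0, 0, 1, 1]
Σy = 2, Σy² = 2, M = 4
μ = 2/4 = 1/2,  σ² = 2/4 − (1/2)² = 1/4
E[Z_0] = 3
E[Z_1] = 1/2·E[Z_0] = 3/2
E[Z_2] = 1/2·E[Z_1] = 3/4
E[Z_3] = 1/2·E[Z_2] = 3/8
E[Z_4] = 1/2·E[Z_3] = 3/16
E[Z_5] = 1/2·E[Z_4] = 3/32


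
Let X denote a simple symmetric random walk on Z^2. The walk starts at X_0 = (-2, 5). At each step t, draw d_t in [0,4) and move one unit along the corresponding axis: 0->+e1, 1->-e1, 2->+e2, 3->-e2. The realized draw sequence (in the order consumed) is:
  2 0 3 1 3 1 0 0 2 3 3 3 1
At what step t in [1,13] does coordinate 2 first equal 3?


t=0: X=(-2, 5), d=2 → +e2, X_1=(-2, 6)
t=1: X=(-2, 6), d=0 → +e1, X_2=(-1, 6)
t=2: X=(-1, 6), d=3 → -e2, X_3=(-1, 5)
t=3: X=(-1, 5), d=1 → -e1, X_4=(-2, 5)
t=4: X=(-2, 5), d=3 → -e2, X_5=(-2, 4)
t=5: X=(-2, 4), d=1 → -e1, X_6=(-3, 4)
t=6: X=(-3, 4), d=0 → +e1, X_7=(-2, 4)
t=7: X=(-2, 4), d=0 → +e1, X_8=(-1, 4)
t=8: X=(-1, 4), d=2 → +e2, X_9=(-1, 5)
t=9: X=(-1, 5), d=3 → -e2, X_10=(-1, 4)
t=10: X=(-1, 4), d=3 → -e2, X_11=(-1, 3)
t=11: X=(-1, 3), d=3 → -e2, X_12=(-1, 2)
t=12: X=(-1, 2), d=1 → -e1, X_13=(-2, 2)

11


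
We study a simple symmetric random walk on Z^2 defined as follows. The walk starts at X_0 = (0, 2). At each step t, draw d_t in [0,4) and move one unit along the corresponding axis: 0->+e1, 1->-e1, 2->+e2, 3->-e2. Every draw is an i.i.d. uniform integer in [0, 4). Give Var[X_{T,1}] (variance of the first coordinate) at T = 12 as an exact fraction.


6

Outcome values over d=0..3: [1, -1, 0, 0]
Σy = 0, Σy² = 2, M = 4
μ = 0/4 = 0,  σ² = 2/4 − (0)² = 1/2
Independent increments: Var[X_12] = 12·σ² = 12·(1/2) = 6


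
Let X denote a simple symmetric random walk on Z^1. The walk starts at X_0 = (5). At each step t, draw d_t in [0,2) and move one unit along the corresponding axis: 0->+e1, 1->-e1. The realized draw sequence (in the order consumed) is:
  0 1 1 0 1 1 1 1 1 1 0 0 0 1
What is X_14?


(1)

t=0: X=(5), d=0 → +e1, X_1=(6)
t=1: X=(6), d=1 → -e1, X_2=(5)
t=2: X=(5), d=1 → -e1, X_3=(4)
t=3: X=(4), d=0 → +e1, X_4=(5)
t=4: X=(5), d=1 → -e1, X_5=(4)
t=5: X=(4), d=1 → -e1, X_6=(3)
t=6: X=(3), d=1 → -e1, X_7=(2)
t=7: X=(2), d=1 → -e1, X_8=(1)
t=8: X=(1), d=1 → -e1, X_9=(0)
t=9: X=(0), d=1 → -e1, X_10=(-1)
t=10: X=(-1), d=0 → +e1, X_11=(0)
t=11: X=(0), d=0 → +e1, X_12=(1)
t=12: X=(1), d=0 → +e1, X_13=(2)
t=13: X=(2), d=1 → -e1, X_14=(1)


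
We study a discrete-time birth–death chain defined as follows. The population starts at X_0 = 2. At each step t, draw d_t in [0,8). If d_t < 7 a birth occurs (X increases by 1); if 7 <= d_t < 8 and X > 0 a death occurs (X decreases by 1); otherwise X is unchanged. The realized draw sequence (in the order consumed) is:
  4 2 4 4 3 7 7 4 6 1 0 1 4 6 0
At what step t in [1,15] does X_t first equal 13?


15

t=0: X=2, d=4 → birth, X_1=3
t=1: X=3, d=2 → birth, X_2=4
t=2: X=4, d=4 → birth, X_3=5
t=3: X=5, d=4 → birth, X_4=6
t=4: X=6, d=3 → birth, X_5=7
t=5: X=7, d=7 → death, X_6=6
t=6: X=6, d=7 → death, X_7=5
t=7: X=5, d=4 → birth, X_8=6
t=8: X=6, d=6 → birth, X_9=7
t=9: X=7, d=1 → birth, X_10=8
t=10: X=8, d=0 → birth, X_11=9
t=11: X=9, d=1 → birth, X_12=10
t=12: X=10, d=4 → birth, X_13=11
t=13: X=11, d=6 → birth, X_14=12
t=14: X=12, d=0 → birth, X_15=13


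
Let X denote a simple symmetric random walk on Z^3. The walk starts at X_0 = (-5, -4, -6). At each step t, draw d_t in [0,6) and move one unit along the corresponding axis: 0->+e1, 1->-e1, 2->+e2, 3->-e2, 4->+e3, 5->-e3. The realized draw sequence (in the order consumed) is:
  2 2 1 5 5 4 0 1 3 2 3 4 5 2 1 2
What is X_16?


(-7, -1, -7)

t=0: X=(-5, -4, -6), d=2 → +e2, X_1=(-5, -3, -6)
t=1: X=(-5, -3, -6), d=2 → +e2, X_2=(-5, -2, -6)
t=2: X=(-5, -2, -6), d=1 → -e1, X_3=(-6, -2, -6)
t=3: X=(-6, -2, -6), d=5 → -e3, X_4=(-6, -2, -7)
t=4: X=(-6, -2, -7), d=5 → -e3, X_5=(-6, -2, -8)
t=5: X=(-6, -2, -8), d=4 → +e3, X_6=(-6, -2, -7)
t=6: X=(-6, -2, -7), d=0 → +e1, X_7=(-5, -2, -7)
t=7: X=(-5, -2, -7), d=1 → -e1, X_8=(-6, -2, -7)
t=8: X=(-6, -2, -7), d=3 → -e2, X_9=(-6, -3, -7)
t=9: X=(-6, -3, -7), d=2 → +e2, X_10=(-6, -2, -7)
t=10: X=(-6, -2, -7), d=3 → -e2, X_11=(-6, -3, -7)
t=11: X=(-6, -3, -7), d=4 → +e3, X_12=(-6, -3, -6)
t=12: X=(-6, -3, -6), d=5 → -e3, X_13=(-6, -3, -7)
t=13: X=(-6, -3, -7), d=2 → +e2, X_14=(-6, -2, -7)
t=14: X=(-6, -2, -7), d=1 → -e1, X_15=(-7, -2, -7)
t=15: X=(-7, -2, -7), d=2 → +e2, X_16=(-7, -1, -7)


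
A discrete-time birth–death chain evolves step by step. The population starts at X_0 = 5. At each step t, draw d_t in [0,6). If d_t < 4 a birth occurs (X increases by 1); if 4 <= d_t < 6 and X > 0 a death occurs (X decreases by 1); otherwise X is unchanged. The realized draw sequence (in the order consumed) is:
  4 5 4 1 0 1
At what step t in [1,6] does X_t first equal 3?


t=0: X=5, d=4 → death, X_1=4
t=1: X=4, d=5 → death, X_2=3
t=2: X=3, d=4 → death, X_3=2
t=3: X=2, d=1 → birth, X_4=3
t=4: X=3, d=0 → birth, X_5=4
t=5: X=4, d=1 → birth, X_6=5

2


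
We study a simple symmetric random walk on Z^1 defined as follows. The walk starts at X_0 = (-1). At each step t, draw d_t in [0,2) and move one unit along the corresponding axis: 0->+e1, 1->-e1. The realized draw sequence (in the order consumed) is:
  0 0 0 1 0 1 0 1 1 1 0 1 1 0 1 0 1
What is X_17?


(-2)

t=0: X=(-1), d=0 → +e1, X_1=(0)
t=1: X=(0), d=0 → +e1, X_2=(1)
t=2: X=(1), d=0 → +e1, X_3=(2)
t=3: X=(2), d=1 → -e1, X_4=(1)
t=4: X=(1), d=0 → +e1, X_5=(2)
t=5: X=(2), d=1 → -e1, X_6=(1)
t=6: X=(1), d=0 → +e1, X_7=(2)
t=7: X=(2), d=1 → -e1, X_8=(1)
t=8: X=(1), d=1 → -e1, X_9=(0)
t=9: X=(0), d=1 → -e1, X_10=(-1)
t=10: X=(-1), d=0 → +e1, X_11=(0)
t=11: X=(0), d=1 → -e1, X_12=(-1)
t=12: X=(-1), d=1 → -e1, X_13=(-2)
t=13: X=(-2), d=0 → +e1, X_14=(-1)
t=14: X=(-1), d=1 → -e1, X_15=(-2)
t=15: X=(-2), d=0 → +e1, X_16=(-1)
t=16: X=(-1), d=1 → -e1, X_17=(-2)


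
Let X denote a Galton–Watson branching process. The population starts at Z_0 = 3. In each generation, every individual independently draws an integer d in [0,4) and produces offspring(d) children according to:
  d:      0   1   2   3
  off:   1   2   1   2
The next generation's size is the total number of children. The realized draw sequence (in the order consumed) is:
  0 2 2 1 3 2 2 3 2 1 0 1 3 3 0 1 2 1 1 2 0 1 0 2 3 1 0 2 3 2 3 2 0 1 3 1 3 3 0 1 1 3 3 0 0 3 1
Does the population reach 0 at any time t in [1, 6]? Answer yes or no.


no

gen 0: Z_0=3, draws=[0, 2, 2], offspring=[1, 1, 1], Z_1=3
gen 1: Z_1=3, draws=[1, 3, 2], offspring=[2, 2, 1], Z_2=5
gen 2: Z_2=5, draws=[2, 3, 2, 1, 0], offspring=[1, 2, 1, 2, 1], Z_3=7
gen 3: Z_3=7, draws=[1, 3, 3, 0, 1, 2, 1], offspring=[2, 2, 2, 1, 2, 1, 2], Z_4=12
gen 4: Z_4=12, draws=[1, 2, 0, 1, 0, 2, 3, 1, 0, 2, 3, 2], offspring=[2, 1, 1, 2, 1, 1, 2, 2, 1, 1, 2, 1], Z_5=17
gen 5: Z_5=17, draws=[3, 2, 0, 1, 3, 1, 3, 3, 0, 1, 1, 3, 3, 0, 0, 3, 1], offspring=[2, 1, 1, 2, 2, 2, 2, 2, 1, 2, 2, 2, 2, 1, 1, 2, 2], Z_6=29
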